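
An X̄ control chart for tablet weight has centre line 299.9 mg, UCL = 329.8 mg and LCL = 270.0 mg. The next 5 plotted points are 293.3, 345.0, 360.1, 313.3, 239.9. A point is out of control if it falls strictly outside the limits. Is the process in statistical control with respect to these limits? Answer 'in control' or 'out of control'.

Compare each point to [270.0, 329.8]: sample 2 = 345.0 > UCL; sample 3 = 360.1 > UCL; sample 5 = 239.9 < LCL.

out of control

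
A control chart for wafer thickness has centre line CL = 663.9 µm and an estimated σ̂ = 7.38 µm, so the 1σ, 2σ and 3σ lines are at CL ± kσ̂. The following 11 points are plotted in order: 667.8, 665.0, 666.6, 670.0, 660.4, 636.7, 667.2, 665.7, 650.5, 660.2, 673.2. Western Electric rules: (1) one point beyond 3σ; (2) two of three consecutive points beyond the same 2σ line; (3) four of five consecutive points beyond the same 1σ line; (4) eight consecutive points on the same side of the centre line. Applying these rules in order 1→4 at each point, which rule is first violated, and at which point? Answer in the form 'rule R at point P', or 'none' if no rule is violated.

Zone of each point (C = within 1σ̂, B = 1σ̂–2σ̂, A = 2σ̂–3σ̂, * = beyond 3σ̂; sign = side of CL): 1:+C, 2:+C, 3:+C, 4:+C, 5:-C, 6:-*, 7:+C, 8:+C, 9:-B, 10:-C, 11:+B
Rule 1 (one point beyond the 3σ limits) is satisfied at point 6.

rule 1 at point 6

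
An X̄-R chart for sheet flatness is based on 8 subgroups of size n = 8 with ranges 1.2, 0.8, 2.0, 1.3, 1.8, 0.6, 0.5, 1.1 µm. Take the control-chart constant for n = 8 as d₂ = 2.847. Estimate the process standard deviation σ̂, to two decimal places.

R̄ = (1.2 + 0.8 + 2.0 + 1.3 + 1.8 + 0.6 + 0.5 + 1.1) / 8 = 1.1625
σ̂ = R̄ / d₂ = 1.1625 / 2.847 = 0.4083

0.41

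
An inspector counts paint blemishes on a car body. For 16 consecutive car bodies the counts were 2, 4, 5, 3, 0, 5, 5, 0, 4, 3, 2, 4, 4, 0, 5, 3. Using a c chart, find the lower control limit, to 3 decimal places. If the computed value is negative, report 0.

0.000

c̄ = (2 + 4 + 5 + 3 + 0 + 5 + 5 + 0 + 4 + 3 + 2 + 4 + 4 + 0 + 5 + 3) / 16 = 49 / 16 = 3.0625
LCL = c̄ − 3√c̄ = 3.0625 − 3 × 1.7500 = -2.1875 → 0 (cannot be negative)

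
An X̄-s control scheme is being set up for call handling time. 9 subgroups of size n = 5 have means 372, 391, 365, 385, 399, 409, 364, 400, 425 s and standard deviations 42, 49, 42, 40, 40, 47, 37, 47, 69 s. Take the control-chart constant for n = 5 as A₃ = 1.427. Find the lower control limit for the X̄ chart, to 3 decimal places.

324.517

X̄̄ = (372 + 391 + 365 + 385 + 399 + 409 + 364 + 400 + 425) / 9 = 390.0000
s̄ = (42 + 49 + 42 + 40 + 40 + 47 + 37 + 47 + 69) / 9 = 45.8889
LCL = X̄̄ − A₃·s̄ = 390.0000 − 1.427 × 45.8889 = 324.5166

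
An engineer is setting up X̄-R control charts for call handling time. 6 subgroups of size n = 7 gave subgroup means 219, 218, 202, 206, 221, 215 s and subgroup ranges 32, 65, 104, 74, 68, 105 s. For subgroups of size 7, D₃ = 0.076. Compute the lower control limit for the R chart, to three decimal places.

5.675

R̄ = (32 + 65 + 104 + 74 + 68 + 105) / 6 = 448.0000 / 6 = 74.6667
LCL_R = D₃·R̄ = 0.076 × 74.6667 = 5.6747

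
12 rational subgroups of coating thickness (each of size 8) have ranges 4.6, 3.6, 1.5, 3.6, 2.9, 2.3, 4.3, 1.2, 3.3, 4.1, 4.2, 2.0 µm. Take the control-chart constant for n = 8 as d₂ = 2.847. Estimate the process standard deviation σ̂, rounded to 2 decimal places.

1.10

R̄ = (4.6 + 3.6 + 1.5 + 3.6 + 2.9 + 2.3 + 4.3 + 1.2 + 3.3 + 4.1 + 4.2 + 2.0) / 12 = 3.1333
σ̂ = R̄ / d₂ = 3.1333 / 2.847 = 1.1006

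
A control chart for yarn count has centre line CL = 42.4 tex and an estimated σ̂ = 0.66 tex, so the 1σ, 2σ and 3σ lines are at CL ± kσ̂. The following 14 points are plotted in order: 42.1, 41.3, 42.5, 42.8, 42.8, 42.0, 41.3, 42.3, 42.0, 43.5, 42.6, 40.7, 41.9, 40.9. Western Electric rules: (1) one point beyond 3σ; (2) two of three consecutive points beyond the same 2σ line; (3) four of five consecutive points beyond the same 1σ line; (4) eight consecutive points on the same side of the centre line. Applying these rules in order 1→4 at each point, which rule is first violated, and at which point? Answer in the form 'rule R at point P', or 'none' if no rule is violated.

Zone of each point (C = within 1σ̂, B = 1σ̂–2σ̂, A = 2σ̂–3σ̂, * = beyond 3σ̂; sign = side of CL): 1:-C, 2:-B, 3:+C, 4:+C, 5:+C, 6:-C, 7:-B, 8:-C, 9:-C, 10:+B, 11:+C, 12:-A, 13:-C, 14:-A
Rule 2 (two of three consecutive points beyond the same 2σ limit) is satisfied at point 14.

rule 2 at point 14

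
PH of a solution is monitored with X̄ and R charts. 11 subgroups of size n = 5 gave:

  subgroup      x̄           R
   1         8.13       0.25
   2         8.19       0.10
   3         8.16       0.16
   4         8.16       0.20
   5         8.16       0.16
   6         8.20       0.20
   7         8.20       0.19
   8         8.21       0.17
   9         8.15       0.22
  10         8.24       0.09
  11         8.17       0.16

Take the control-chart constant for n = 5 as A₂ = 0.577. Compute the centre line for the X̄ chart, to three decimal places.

X̄̄ = (8.13 + 8.19 + 8.16 + 8.16 + 8.16 + 8.20 + 8.20 + 8.21 + 8.15 + 8.24 + 8.17) / 11 = 89.9700 / 11 = 8.1791
CL = X̄̄ = 8.1791

8.179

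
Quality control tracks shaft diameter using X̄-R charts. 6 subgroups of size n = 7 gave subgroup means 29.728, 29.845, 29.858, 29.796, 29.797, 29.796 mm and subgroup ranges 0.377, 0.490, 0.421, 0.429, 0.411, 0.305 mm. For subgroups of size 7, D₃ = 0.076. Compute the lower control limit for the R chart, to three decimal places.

R̄ = (0.377 + 0.490 + 0.421 + 0.429 + 0.411 + 0.305) / 6 = 2.4330 / 6 = 0.4055
LCL_R = D₃·R̄ = 0.076 × 0.4055 = 0.0308

0.031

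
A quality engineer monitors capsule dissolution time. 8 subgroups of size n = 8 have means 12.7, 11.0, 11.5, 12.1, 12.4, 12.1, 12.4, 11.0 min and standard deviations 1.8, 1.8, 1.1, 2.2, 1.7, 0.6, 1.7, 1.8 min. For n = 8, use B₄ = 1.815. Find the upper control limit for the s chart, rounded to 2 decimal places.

2.88

s̄ = (1.8 + 1.8 + 1.1 + 2.2 + 1.7 + 0.6 + 1.7 + 1.8) / 8 = 1.5875
UCL_s = B₄·s̄ = 1.815 × 1.5875 = 2.8813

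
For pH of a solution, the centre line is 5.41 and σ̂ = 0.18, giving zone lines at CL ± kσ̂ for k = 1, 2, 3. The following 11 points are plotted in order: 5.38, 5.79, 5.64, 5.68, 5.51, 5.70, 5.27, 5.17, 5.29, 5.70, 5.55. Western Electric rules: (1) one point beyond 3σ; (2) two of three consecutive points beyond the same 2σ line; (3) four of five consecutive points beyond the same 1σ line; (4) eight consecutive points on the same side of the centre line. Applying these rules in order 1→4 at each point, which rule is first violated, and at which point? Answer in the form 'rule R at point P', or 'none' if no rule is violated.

Zone of each point (C = within 1σ̂, B = 1σ̂–2σ̂, A = 2σ̂–3σ̂, * = beyond 3σ̂; sign = side of CL): 1:-C, 2:+A, 3:+B, 4:+B, 5:+C, 6:+B, 7:-C, 8:-B, 9:-C, 10:+B, 11:+C
Rule 3 (four of five consecutive points beyond the same 1σ limit) is satisfied at point 6.

rule 3 at point 6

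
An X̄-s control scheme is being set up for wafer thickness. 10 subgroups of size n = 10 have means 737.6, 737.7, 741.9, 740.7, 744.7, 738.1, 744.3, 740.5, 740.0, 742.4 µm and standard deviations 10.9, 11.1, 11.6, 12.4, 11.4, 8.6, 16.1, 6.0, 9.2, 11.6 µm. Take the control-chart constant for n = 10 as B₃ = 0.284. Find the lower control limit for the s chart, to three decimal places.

s̄ = (10.9 + 11.1 + 11.6 + 12.4 + 11.4 + 8.6 + 16.1 + 6.0 + 9.2 + 11.6) / 10 = 10.8900
LCL_s = B₃·s̄ = 0.284 × 10.8900 = 3.0928

3.093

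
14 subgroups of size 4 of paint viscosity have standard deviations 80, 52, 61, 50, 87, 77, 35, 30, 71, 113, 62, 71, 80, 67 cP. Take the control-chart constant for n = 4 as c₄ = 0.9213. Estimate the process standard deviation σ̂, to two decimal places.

s̄ = (80 + 52 + 61 + 50 + 87 + 77 + 35 + 30 + 71 + 113 + 62 + 71 + 80 + 67) / 14 = 66.8571
σ̂ = s̄ / c₄ = 66.8571 / 0.9213 = 72.5683

72.57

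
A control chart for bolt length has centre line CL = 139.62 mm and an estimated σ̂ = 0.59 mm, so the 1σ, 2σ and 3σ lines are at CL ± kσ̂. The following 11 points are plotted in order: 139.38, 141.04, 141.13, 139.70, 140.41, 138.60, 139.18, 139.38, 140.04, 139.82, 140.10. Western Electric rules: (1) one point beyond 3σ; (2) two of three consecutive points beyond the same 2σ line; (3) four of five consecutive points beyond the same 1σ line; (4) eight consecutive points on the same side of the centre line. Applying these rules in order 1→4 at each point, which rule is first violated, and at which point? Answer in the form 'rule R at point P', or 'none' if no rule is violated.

Zone of each point (C = within 1σ̂, B = 1σ̂–2σ̂, A = 2σ̂–3σ̂, * = beyond 3σ̂; sign = side of CL): 1:-C, 2:+A, 3:+A, 4:+C, 5:+B, 6:-B, 7:-C, 8:-C, 9:+C, 10:+C, 11:+C
Rule 2 (two of three consecutive points beyond the same 2σ limit) is satisfied at point 3.

rule 2 at point 3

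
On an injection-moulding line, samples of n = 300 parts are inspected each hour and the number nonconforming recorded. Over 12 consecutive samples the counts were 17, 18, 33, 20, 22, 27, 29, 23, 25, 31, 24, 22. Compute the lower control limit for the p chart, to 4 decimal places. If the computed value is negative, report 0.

0.0336

p̄ = Σdᵢ / (k·n) = 291 / (12 × 300) = 0.08083
LCL = p̄ − 3·√(p̄(1−p̄)/n) = 0.08083 − 3 × 0.01574 = 0.03362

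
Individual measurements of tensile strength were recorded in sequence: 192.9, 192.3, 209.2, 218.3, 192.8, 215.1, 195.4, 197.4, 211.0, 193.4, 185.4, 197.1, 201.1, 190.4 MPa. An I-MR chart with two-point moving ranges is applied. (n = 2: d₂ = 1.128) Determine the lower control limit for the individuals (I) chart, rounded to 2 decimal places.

X̄ = (192.9 + 192.3 + 209.2 + 218.3 + 192.8 + 215.1 + 195.4 + 197.4 + 211.0 + 193.4 + 185.4 + 197.1 + 201.1 + 190.4) / 14 = 199.4143
Moving ranges: 0.6, 16.9, 9.1, 25.5, 22.3, 19.7, 2.0, 13.6, 17.6, 8.0, 11.7, 4.0, 10.7; M̄R̄ = 161.7000 / 13 = 12.4385
LCL = X̄ − 3·M̄R̄/d₂ = 199.4143 − 3 × 12.4385 / 1.128 = 166.3333

166.33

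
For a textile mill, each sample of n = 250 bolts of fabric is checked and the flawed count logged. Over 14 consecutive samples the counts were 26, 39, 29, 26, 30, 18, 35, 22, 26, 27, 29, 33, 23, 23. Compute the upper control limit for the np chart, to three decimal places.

p̄ = Σdᵢ / (k·n) = 386 / (14 × 250) = 0.11029
UCL = np̄ + 3·√(np̄(1−p̄)) = 27.5714 + 3 × √(27.5714×0.88971) = 27.5714 + 3 × 4.9528 = 42.4300

42.430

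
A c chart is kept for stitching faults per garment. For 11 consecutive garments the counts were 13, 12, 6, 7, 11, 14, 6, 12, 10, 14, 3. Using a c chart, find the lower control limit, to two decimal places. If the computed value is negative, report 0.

0.42

c̄ = (13 + 12 + 6 + 7 + 11 + 14 + 6 + 12 + 10 + 14 + 3) / 11 = 108 / 11 = 9.8182
LCL = c̄ − 3√c̄ = 9.8182 − 3 × 3.1334 = 0.4180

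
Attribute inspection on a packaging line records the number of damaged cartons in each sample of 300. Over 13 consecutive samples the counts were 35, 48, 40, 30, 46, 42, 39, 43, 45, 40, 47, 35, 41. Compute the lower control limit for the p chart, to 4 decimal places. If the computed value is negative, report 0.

0.0768

p̄ = Σdᵢ / (k·n) = 531 / (13 × 300) = 0.13615
LCL = p̄ − 3·√(p̄(1−p̄)/n) = 0.13615 − 3 × 0.01980 = 0.07675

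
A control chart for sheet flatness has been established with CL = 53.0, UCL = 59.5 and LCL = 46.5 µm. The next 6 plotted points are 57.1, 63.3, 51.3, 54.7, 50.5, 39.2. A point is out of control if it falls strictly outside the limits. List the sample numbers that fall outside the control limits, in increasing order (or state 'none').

2, 6

Compare each point to [46.5, 59.5]: sample 2 = 63.3 > UCL; sample 6 = 39.2 < LCL.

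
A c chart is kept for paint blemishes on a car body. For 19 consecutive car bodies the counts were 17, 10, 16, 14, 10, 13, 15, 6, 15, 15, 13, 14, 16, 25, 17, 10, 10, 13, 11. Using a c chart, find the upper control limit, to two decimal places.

c̄ = (17 + 10 + 16 + 14 + 10 + 13 + 15 + 6 + 15 + 15 + 13 + 14 + 16 + 25 + 17 + 10 + 10 + 13 + 11) / 19 = 260 / 19 = 13.6842
UCL = c̄ + 3√c̄ = 13.6842 + 3 × √13.6842 = 13.6842 + 3 × 3.6992 = 24.7819

24.78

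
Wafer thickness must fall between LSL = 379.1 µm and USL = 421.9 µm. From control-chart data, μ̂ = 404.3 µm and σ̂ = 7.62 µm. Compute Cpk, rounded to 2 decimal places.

Cpu = (USL − μ̂) / (3σ̂) = (421.9 − 404.3) / (3 × 7.62) = 0.7699; Cpl = (μ̂ − LSL) / (3σ̂) = (404.3 − 379.1) / (3 × 7.62) = 1.1024; Cpk = min(Cpu, Cpl) = 0.7699

0.77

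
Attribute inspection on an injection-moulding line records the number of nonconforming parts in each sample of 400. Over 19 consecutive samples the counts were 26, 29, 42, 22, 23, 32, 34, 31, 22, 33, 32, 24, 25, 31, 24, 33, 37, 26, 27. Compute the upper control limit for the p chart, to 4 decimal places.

0.1117

p̄ = Σdᵢ / (k·n) = 553 / (19 × 400) = 0.07276
UCL = p̄ + 3·√(p̄(1−p̄)/n) = 0.07276 + 3 × √(0.07276×0.92724/400) = 0.07276 + 3 × 0.01299 = 0.11173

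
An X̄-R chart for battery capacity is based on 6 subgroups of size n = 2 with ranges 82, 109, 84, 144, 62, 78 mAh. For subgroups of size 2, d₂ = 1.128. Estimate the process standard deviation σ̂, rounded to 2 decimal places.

R̄ = (82 + 109 + 84 + 144 + 62 + 78) / 6 = 93.1667
σ̂ = R̄ / d₂ = 93.1667 / 1.128 = 82.5946

82.59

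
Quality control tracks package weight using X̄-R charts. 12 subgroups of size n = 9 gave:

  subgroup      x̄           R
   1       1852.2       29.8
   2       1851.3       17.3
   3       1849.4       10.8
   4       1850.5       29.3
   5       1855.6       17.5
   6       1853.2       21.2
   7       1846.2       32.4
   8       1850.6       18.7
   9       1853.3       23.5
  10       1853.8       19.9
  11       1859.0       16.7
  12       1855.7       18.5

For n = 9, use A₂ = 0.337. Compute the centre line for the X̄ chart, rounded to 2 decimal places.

1852.57

X̄̄ = (1852.2 + 1851.3 + 1849.4 + 1850.5 + 1855.6 + 1853.2 + 1846.2 + 1850.6 + 1853.3 + 1853.8 + 1859.0 + 1855.7) / 12 = 22230.8000 / 12 = 1852.5667
CL = X̄̄ = 1852.5667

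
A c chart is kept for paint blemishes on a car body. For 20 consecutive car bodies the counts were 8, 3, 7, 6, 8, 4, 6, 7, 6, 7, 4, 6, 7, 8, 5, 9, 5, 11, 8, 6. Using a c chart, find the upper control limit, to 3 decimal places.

c̄ = (8 + 3 + 7 + 6 + 8 + 4 + 6 + 7 + 6 + 7 + 4 + 6 + 7 + 8 + 5 + 9 + 5 + 11 + 8 + 6) / 20 = 131 / 20 = 6.5500
UCL = c̄ + 3√c̄ = 6.5500 + 3 × √6.5500 = 6.5500 + 3 × 2.5593 = 14.2279

14.228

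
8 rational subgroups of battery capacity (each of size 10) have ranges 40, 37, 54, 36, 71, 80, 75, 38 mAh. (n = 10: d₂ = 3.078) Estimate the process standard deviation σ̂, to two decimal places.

17.50

R̄ = (40 + 37 + 54 + 36 + 71 + 80 + 75 + 38) / 8 = 53.8750
σ̂ = R̄ / d₂ = 53.8750 / 3.078 = 17.5032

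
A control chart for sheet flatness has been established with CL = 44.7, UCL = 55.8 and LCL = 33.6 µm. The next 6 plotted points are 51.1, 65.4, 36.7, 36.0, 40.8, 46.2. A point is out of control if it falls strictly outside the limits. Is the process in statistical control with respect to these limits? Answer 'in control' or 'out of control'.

out of control

Compare each point to [33.6, 55.8]: sample 2 = 65.4 > UCL.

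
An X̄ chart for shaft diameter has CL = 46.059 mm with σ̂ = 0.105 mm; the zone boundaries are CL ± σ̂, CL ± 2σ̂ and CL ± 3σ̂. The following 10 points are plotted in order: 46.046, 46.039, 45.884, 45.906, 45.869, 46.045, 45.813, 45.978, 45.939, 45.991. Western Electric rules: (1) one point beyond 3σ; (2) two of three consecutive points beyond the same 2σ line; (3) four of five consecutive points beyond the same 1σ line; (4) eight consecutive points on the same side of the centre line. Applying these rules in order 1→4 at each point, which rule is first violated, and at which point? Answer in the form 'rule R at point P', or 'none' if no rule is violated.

rule 3 at point 7

Zone of each point (C = within 1σ̂, B = 1σ̂–2σ̂, A = 2σ̂–3σ̂, * = beyond 3σ̂; sign = side of CL): 1:-C, 2:-C, 3:-B, 4:-B, 5:-B, 6:-C, 7:-A, 8:-C, 9:-B, 10:-C
Rule 3 (four of five consecutive points beyond the same 1σ limit) is satisfied at point 7.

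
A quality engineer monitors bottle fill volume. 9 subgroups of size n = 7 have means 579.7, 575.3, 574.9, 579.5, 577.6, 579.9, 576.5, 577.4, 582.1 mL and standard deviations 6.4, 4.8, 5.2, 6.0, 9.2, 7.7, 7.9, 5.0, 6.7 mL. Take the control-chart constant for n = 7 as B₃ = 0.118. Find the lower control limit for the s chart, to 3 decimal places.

s̄ = (6.4 + 4.8 + 5.2 + 6.0 + 9.2 + 7.7 + 7.9 + 5.0 + 6.7) / 9 = 6.5444
LCL_s = B₃·s̄ = 0.118 × 6.5444 = 0.7722

0.772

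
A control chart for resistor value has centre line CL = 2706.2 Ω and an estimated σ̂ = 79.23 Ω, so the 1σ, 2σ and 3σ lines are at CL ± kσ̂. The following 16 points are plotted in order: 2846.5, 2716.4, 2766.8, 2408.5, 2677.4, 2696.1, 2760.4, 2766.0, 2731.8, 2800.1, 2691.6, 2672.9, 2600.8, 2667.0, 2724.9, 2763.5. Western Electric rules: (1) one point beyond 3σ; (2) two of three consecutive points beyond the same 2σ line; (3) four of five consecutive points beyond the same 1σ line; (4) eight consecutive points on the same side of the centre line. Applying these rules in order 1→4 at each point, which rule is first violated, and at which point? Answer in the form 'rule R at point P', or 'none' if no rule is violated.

Zone of each point (C = within 1σ̂, B = 1σ̂–2σ̂, A = 2σ̂–3σ̂, * = beyond 3σ̂; sign = side of CL): 1:+B, 2:+C, 3:+C, 4:-*, 5:-C, 6:-C, 7:+C, 8:+C, 9:+C, 10:+B, 11:-C, 12:-C, 13:-B, 14:-C, 15:+C, 16:+C
Rule 1 (one point beyond the 3σ limits) is satisfied at point 4.

rule 1 at point 4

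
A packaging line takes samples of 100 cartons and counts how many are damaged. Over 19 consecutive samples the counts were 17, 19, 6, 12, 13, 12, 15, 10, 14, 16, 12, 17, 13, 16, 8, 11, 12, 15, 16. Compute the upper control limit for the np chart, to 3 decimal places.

23.578

p̄ = Σdᵢ / (k·n) = 254 / (19 × 100) = 0.13368
UCL = np̄ + 3·√(np̄(1−p̄)) = 13.3684 + 3 × √(13.3684×0.86632) = 13.3684 + 3 × 3.4031 = 23.5778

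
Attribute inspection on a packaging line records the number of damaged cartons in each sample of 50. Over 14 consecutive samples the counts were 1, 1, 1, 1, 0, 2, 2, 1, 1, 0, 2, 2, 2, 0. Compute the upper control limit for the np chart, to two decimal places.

p̄ = Σdᵢ / (k·n) = 16 / (14 × 50) = 0.02286
UCL = np̄ + 3·√(np̄(1−p̄)) = 1.1429 + 3 × √(1.1429×0.97714) = 1.1429 + 3 × 1.0568 = 4.3131

4.31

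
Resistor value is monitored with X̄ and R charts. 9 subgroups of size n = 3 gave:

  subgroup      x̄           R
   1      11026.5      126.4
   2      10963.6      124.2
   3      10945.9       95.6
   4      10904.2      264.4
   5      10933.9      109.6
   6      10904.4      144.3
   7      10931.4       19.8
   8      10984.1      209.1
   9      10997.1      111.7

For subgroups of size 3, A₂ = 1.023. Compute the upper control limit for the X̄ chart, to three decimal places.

X̄̄ = (11026.5 + 10963.6 + 10945.9 + 10904.2 + 10933.9 + 10904.4 + 10931.4 + 10984.1 + 10997.1) / 9 = 98591.1000 / 9 = 10954.5667
R̄ = (126.4 + 124.2 + 95.6 + 264.4 + 109.6 + 144.3 + 19.8 + 209.1 + 111.7) / 9 = 1205.1000 / 9 = 133.9000
UCL = X̄̄ + A₂·R̄ = 10954.5667 + 1.023 × 133.9000 = 11091.5464

11091.546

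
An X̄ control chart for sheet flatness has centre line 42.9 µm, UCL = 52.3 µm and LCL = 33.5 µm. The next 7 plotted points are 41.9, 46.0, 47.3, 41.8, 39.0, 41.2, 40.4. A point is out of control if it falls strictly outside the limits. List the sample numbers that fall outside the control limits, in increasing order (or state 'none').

none

All 7 points lie within [33.5, 52.3].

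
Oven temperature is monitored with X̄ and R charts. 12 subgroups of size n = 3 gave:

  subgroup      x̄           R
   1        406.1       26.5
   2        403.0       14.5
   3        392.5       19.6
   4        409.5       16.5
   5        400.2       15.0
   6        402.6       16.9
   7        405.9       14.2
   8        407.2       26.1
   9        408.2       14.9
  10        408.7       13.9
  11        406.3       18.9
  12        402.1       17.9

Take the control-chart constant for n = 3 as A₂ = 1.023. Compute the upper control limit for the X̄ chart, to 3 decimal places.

422.679

X̄̄ = (406.1 + 403.0 + 392.5 + 409.5 + 400.2 + 402.6 + 405.9 + 407.2 + 408.2 + 408.7 + 406.3 + 402.1) / 12 = 4852.3000 / 12 = 404.3583
R̄ = (26.5 + 14.5 + 19.6 + 16.5 + 15.0 + 16.9 + 14.2 + 26.1 + 14.9 + 13.9 + 18.9 + 17.9) / 12 = 214.9000 / 12 = 17.9083
UCL = X̄̄ + A₂·R̄ = 404.3583 + 1.023 × 17.9083 = 422.6786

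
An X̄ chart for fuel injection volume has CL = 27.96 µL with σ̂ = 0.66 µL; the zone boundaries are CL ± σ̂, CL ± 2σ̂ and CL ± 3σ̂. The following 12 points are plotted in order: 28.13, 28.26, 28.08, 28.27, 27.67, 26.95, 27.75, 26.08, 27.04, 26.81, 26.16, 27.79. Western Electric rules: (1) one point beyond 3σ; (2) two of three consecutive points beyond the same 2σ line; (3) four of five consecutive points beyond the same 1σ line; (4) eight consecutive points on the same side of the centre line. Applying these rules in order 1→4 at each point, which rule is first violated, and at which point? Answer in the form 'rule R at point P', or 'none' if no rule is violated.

rule 3 at point 10

Zone of each point (C = within 1σ̂, B = 1σ̂–2σ̂, A = 2σ̂–3σ̂, * = beyond 3σ̂; sign = side of CL): 1:+C, 2:+C, 3:+C, 4:+C, 5:-C, 6:-B, 7:-C, 8:-A, 9:-B, 10:-B, 11:-A, 12:-C
Rule 3 (four of five consecutive points beyond the same 1σ limit) is satisfied at point 10.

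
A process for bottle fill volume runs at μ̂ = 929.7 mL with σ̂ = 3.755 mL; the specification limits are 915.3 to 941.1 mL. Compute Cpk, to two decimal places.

1.01

Cpu = (USL − μ̂) / (3σ̂) = (941.1 − 929.7) / (3 × 3.755) = 1.0120; Cpl = (μ̂ − LSL) / (3σ̂) = (929.7 − 915.3) / (3 × 3.755) = 1.2783; Cpk = min(Cpu, Cpl) = 1.0120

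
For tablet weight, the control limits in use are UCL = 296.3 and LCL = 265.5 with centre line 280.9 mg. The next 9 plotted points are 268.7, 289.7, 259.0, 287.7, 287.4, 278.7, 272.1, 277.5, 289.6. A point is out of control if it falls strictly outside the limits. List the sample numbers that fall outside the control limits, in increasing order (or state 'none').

3

Compare each point to [265.5, 296.3]: sample 3 = 259.0 < LCL.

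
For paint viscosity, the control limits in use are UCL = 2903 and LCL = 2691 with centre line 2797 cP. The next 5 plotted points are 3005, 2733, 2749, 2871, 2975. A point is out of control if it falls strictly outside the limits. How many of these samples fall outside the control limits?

Compare each point to [2691, 2903]: sample 1 = 3005 > UCL; sample 5 = 2975 > UCL.

2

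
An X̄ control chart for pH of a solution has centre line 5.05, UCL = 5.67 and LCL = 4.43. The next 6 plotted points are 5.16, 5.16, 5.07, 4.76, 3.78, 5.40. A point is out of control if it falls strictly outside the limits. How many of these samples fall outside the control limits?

1

Compare each point to [4.43, 5.67]: sample 5 = 3.78 < LCL.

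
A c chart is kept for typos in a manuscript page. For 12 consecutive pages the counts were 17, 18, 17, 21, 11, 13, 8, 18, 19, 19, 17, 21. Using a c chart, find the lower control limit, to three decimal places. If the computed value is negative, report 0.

c̄ = (17 + 18 + 17 + 21 + 11 + 13 + 8 + 18 + 19 + 19 + 17 + 21) / 12 = 199 / 12 = 16.5833
LCL = c̄ − 3√c̄ = 16.5833 − 3 × 4.0723 = 4.3665

4.367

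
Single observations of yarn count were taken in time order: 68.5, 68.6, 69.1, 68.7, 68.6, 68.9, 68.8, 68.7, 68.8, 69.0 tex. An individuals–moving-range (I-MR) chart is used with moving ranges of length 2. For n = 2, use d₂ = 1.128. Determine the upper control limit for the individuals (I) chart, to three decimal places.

X̄ = (68.5 + 68.6 + 69.1 + 68.7 + 68.6 + 68.9 + 68.8 + 68.7 + 68.8 + 69.0) / 10 = 68.7700
Moving ranges: 0.1, 0.5, 0.4, 0.1, 0.3, 0.1, 0.1, 0.1, 0.2; M̄R̄ = 1.9000 / 9 = 0.2111
UCL = X̄ + 3·M̄R̄/d₂ = 68.7700 + 3 × 0.2111 / 1.128 = 69.3315

69.331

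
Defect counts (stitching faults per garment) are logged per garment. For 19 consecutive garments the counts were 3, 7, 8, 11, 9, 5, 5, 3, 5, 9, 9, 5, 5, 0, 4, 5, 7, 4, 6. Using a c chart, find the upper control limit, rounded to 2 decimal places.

c̄ = (3 + 7 + 8 + 11 + 9 + 5 + 5 + 3 + 5 + 9 + 9 + 5 + 5 + 0 + 4 + 5 + 7 + 4 + 6) / 19 = 110 / 19 = 5.7895
UCL = c̄ + 3√c̄ = 5.7895 + 3 × √5.7895 = 5.7895 + 3 × 2.4061 = 13.0079

13.01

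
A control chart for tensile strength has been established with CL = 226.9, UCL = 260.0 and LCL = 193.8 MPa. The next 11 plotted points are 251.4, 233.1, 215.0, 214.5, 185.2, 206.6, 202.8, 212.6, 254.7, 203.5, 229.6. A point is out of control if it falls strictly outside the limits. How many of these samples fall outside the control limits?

Compare each point to [193.8, 260.0]: sample 5 = 185.2 < LCL.

1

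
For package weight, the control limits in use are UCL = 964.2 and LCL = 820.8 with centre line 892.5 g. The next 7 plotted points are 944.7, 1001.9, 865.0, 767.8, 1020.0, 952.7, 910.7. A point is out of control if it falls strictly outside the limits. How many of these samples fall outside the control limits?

3

Compare each point to [820.8, 964.2]: sample 2 = 1001.9 > UCL; sample 4 = 767.8 < LCL; sample 5 = 1020.0 > UCL.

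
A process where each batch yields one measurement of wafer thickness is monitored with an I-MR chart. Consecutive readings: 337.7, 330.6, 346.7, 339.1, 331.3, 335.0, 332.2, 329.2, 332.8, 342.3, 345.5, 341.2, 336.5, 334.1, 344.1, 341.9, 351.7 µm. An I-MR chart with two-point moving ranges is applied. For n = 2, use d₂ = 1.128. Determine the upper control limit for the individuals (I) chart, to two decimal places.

X̄ = (337.7 + 330.6 + 346.7 + 339.1 + 331.3 + 335.0 + 332.2 + 329.2 + 332.8 + 342.3 + 345.5 + 341.2 + 336.5 + 334.1 + 344.1 + 341.9 + 351.7) / 17 = 338.3471
Moving ranges: 7.1, 16.1, 7.6, 7.8, 3.7, 2.8, 3.0, 3.6, 9.5, 3.2, 4.3, 4.7, 2.4, 10.0, 2.2, 9.8; M̄R̄ = 97.8000 / 16 = 6.1125
UCL = X̄ + 3·M̄R̄/d₂ = 338.3471 + 3 × 6.1125 / 1.128 = 354.6037

354.60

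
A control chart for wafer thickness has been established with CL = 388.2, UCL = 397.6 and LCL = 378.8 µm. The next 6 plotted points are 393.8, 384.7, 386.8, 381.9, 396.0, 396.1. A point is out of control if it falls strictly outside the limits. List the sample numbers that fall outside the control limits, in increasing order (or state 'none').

All 6 points lie within [378.8, 397.6].

none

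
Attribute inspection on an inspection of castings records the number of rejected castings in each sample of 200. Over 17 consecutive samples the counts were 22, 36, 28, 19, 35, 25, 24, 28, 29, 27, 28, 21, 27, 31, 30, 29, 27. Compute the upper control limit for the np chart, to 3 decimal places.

42.003

p̄ = Σdᵢ / (k·n) = 466 / (17 × 200) = 0.13706
UCL = np̄ + 3·√(np̄(1−p̄)) = 27.4118 + 3 × √(27.4118×0.86294) = 27.4118 + 3 × 4.8636 = 42.0026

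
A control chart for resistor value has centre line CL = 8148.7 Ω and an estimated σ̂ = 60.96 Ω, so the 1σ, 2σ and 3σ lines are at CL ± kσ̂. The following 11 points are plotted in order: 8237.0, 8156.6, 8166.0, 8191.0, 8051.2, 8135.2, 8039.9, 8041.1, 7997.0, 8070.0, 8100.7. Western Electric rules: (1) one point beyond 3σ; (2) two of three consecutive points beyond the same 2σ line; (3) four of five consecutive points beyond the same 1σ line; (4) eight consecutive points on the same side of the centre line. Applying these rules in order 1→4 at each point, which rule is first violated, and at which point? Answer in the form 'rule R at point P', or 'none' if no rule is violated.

rule 3 at point 9

Zone of each point (C = within 1σ̂, B = 1σ̂–2σ̂, A = 2σ̂–3σ̂, * = beyond 3σ̂; sign = side of CL): 1:+B, 2:+C, 3:+C, 4:+C, 5:-B, 6:-C, 7:-B, 8:-B, 9:-A, 10:-B, 11:-C
Rule 3 (four of five consecutive points beyond the same 1σ limit) is satisfied at point 9.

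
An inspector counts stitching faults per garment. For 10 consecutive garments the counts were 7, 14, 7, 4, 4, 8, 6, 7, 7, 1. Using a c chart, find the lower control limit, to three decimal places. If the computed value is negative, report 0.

c̄ = (7 + 14 + 7 + 4 + 4 + 8 + 6 + 7 + 7 + 1) / 10 = 65 / 10 = 6.5000
LCL = c̄ − 3√c̄ = 6.5000 − 3 × 2.5495 = -1.1485 → 0 (cannot be negative)

0.000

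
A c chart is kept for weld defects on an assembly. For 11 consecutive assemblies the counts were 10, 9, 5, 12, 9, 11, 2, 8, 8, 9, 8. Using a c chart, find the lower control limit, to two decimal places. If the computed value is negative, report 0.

0.00

c̄ = (10 + 9 + 5 + 12 + 9 + 11 + 2 + 8 + 8 + 9 + 8) / 11 = 91 / 11 = 8.2727
LCL = c̄ − 3√c̄ = 8.2727 − 3 × 2.8762 = -0.3560 → 0 (cannot be negative)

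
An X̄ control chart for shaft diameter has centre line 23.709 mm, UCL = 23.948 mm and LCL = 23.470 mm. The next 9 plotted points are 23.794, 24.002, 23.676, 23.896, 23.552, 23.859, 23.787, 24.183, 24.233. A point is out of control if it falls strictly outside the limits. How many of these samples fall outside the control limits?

3

Compare each point to [23.470, 23.948]: sample 2 = 24.002 > UCL; sample 8 = 24.183 > UCL; sample 9 = 24.233 > UCL.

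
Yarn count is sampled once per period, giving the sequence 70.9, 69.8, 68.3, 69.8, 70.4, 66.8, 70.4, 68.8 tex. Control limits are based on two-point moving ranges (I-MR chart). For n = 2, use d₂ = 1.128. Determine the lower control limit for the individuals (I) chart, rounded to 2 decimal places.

X̄ = (70.9 + 69.8 + 68.3 + 69.8 + 70.4 + 66.8 + 70.4 + 68.8) / 8 = 69.4000
Moving ranges: 1.1, 1.5, 1.5, 0.6, 3.6, 3.6, 1.6; M̄R̄ = 13.5000 / 7 = 1.9286
LCL = X̄ − 3·M̄R̄/d₂ = 69.4000 − 3 × 1.9286 / 1.128 = 64.2708

64.27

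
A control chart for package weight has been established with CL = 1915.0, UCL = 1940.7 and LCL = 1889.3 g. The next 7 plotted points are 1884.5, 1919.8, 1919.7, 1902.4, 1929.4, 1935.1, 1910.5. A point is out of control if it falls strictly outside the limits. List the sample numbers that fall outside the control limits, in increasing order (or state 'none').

1

Compare each point to [1889.3, 1940.7]: sample 1 = 1884.5 < LCL.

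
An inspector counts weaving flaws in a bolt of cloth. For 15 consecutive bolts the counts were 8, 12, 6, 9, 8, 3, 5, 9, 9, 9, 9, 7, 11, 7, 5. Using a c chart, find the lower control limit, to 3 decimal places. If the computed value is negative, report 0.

c̄ = (8 + 12 + 6 + 9 + 8 + 3 + 5 + 9 + 9 + 9 + 9 + 7 + 11 + 7 + 5) / 15 = 117 / 15 = 7.8000
LCL = c̄ − 3√c̄ = 7.8000 − 3 × 2.7928 = -0.5785 → 0 (cannot be negative)

0.000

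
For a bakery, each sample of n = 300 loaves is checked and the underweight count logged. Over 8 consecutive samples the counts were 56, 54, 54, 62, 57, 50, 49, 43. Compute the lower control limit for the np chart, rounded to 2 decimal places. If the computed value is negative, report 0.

p̄ = Σdᵢ / (k·n) = 425 / (8 × 300) = 0.17708
LCL = np̄ − 3·√(np̄(1−p̄)) = 53.1250 − 3 × 6.6119 = 33.2892

33.29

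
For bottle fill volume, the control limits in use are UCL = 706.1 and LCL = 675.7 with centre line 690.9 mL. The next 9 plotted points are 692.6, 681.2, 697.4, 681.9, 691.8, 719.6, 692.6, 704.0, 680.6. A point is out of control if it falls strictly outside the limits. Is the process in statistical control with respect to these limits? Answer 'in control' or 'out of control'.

Compare each point to [675.7, 706.1]: sample 6 = 719.6 > UCL.

out of control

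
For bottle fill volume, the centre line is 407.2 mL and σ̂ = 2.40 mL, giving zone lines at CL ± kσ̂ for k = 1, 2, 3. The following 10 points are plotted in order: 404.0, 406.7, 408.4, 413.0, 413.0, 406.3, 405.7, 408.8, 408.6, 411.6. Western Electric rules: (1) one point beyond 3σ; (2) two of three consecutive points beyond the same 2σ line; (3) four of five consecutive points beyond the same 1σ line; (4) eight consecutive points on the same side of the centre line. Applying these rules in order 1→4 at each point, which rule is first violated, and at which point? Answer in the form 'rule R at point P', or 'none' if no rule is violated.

rule 2 at point 5

Zone of each point (C = within 1σ̂, B = 1σ̂–2σ̂, A = 2σ̂–3σ̂, * = beyond 3σ̂; sign = side of CL): 1:-B, 2:-C, 3:+C, 4:+A, 5:+A, 6:-C, 7:-C, 8:+C, 9:+C, 10:+B
Rule 2 (two of three consecutive points beyond the same 2σ limit) is satisfied at point 5.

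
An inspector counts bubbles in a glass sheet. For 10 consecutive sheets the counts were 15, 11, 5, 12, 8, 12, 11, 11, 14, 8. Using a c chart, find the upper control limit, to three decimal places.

c̄ = (15 + 11 + 5 + 12 + 8 + 12 + 11 + 11 + 14 + 8) / 10 = 107 / 10 = 10.7000
UCL = c̄ + 3√c̄ = 10.7000 + 3 × √10.7000 = 10.7000 + 3 × 3.2711 = 20.5133

20.513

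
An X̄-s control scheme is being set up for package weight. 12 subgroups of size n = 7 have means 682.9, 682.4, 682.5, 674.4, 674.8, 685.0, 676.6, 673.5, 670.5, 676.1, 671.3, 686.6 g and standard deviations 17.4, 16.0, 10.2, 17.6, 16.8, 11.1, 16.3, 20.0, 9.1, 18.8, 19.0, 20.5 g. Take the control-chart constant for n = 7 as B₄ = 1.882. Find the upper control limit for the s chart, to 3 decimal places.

s̄ = (17.4 + 16.0 + 10.2 + 17.6 + 16.8 + 11.1 + 16.3 + 20.0 + 9.1 + 18.8 + 19.0 + 20.5) / 12 = 16.0667
UCL_s = B₄·s̄ = 1.882 × 16.0667 = 30.2375

30.237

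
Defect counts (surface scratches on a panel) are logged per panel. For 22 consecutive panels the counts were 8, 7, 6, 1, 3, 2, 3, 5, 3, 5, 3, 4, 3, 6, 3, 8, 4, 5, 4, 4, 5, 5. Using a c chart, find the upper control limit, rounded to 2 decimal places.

10.71

c̄ = (8 + 7 + 6 + 1 + 3 + 2 + 3 + 5 + 3 + 5 + 3 + 4 + 3 + 6 + 3 + 8 + 4 + 5 + 4 + 4 + 5 + 5) / 22 = 97 / 22 = 4.4091
UCL = c̄ + 3√c̄ = 4.4091 + 3 × √4.4091 = 4.4091 + 3 × 2.0998 = 10.7084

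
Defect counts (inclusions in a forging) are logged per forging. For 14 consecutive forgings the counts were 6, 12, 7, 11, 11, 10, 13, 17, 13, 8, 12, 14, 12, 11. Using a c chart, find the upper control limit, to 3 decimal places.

21.261

c̄ = (6 + 12 + 7 + 11 + 11 + 10 + 13 + 17 + 13 + 8 + 12 + 14 + 12 + 11) / 14 = 157 / 14 = 11.2143
UCL = c̄ + 3√c̄ = 11.2143 + 3 × √11.2143 = 11.2143 + 3 × 3.3488 = 21.2606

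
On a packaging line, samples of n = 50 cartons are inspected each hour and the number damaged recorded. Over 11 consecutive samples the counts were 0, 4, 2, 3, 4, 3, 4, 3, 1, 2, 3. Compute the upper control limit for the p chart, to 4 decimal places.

0.1475

p̄ = Σdᵢ / (k·n) = 29 / (11 × 50) = 0.05273
UCL = p̄ + 3·√(p̄(1−p̄)/n) = 0.05273 + 3 × √(0.05273×0.94727/50) = 0.05273 + 3 × 0.03161 = 0.14755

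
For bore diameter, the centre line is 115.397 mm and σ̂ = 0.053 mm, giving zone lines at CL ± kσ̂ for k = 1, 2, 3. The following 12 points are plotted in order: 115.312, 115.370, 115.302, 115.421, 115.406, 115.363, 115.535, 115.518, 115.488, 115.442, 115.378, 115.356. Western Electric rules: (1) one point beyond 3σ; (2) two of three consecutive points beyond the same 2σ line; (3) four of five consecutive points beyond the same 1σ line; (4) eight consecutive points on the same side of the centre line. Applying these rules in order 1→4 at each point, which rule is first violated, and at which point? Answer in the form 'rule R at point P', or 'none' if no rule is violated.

Zone of each point (C = within 1σ̂, B = 1σ̂–2σ̂, A = 2σ̂–3σ̂, * = beyond 3σ̂; sign = side of CL): 1:-B, 2:-C, 3:-B, 4:+C, 5:+C, 6:-C, 7:+A, 8:+A, 9:+B, 10:+C, 11:-C, 12:-C
Rule 2 (two of three consecutive points beyond the same 2σ limit) is satisfied at point 8.

rule 2 at point 8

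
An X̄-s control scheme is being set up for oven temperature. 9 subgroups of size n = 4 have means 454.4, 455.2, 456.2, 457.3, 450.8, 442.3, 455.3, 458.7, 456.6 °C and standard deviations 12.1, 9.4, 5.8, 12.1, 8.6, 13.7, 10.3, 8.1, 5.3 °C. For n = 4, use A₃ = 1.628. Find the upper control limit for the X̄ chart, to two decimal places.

469.54

X̄̄ = (454.4 + 455.2 + 456.2 + 457.3 + 450.8 + 442.3 + 455.3 + 458.7 + 456.6) / 9 = 454.0889
s̄ = (12.1 + 9.4 + 5.8 + 12.1 + 8.6 + 13.7 + 10.3 + 8.1 + 5.3) / 9 = 9.4889
UCL = X̄̄ + A₃·s̄ = 454.0889 + 1.628 × 9.4889 = 469.5368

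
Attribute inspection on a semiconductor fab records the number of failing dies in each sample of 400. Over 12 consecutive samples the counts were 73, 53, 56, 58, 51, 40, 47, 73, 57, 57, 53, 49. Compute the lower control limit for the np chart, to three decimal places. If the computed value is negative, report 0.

p̄ = Σdᵢ / (k·n) = 667 / (12 × 400) = 0.13896
LCL = np̄ − 3·√(np̄(1−p̄)) = 55.5833 − 3 × 6.9181 = 34.8292

34.829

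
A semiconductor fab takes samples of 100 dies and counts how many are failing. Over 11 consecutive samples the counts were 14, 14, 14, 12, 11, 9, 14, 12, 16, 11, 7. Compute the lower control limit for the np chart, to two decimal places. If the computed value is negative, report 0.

2.37

p̄ = Σdᵢ / (k·n) = 134 / (11 × 100) = 0.12182
LCL = np̄ − 3·√(np̄(1−p̄)) = 12.1818 − 3 × 3.2708 = 2.3695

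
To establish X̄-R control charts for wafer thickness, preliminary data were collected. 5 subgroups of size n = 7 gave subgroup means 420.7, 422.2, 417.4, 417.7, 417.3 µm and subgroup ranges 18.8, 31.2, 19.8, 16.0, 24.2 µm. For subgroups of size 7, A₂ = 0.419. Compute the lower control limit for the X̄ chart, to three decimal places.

X̄̄ = (420.7 + 422.2 + 417.4 + 417.7 + 417.3) / 5 = 2095.3000 / 5 = 419.0600
R̄ = (18.8 + 31.2 + 19.8 + 16.0 + 24.2) / 5 = 110.0000 / 5 = 22.0000
LCL = X̄̄ − A₂·R̄ = 419.0600 − 0.419 × 22.0000 = 409.8420

409.842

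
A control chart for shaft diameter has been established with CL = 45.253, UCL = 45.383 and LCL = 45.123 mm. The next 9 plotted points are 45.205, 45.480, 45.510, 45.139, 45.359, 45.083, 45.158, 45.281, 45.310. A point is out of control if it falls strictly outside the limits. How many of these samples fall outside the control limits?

Compare each point to [45.123, 45.383]: sample 2 = 45.480 > UCL; sample 3 = 45.510 > UCL; sample 6 = 45.083 < LCL.

3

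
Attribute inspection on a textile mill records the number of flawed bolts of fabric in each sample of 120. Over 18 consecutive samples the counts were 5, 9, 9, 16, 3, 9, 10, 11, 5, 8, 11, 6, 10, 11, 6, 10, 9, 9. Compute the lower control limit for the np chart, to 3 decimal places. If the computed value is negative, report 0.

0.190

p̄ = Σdᵢ / (k·n) = 157 / (18 × 120) = 0.07269
LCL = np̄ − 3·√(np̄(1−p̄)) = 8.7222 − 3 × 2.8440 = 0.1903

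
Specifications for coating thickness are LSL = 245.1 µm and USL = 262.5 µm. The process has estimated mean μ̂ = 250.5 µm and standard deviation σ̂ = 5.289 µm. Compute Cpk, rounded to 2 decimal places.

Cpu = (USL − μ̂) / (3σ̂) = (262.5 − 250.5) / (3 × 5.289) = 0.7563; Cpl = (μ̂ − LSL) / (3σ̂) = (250.5 − 245.1) / (3 × 5.289) = 0.3403; Cpk = min(Cpu, Cpl) = 0.3403

0.34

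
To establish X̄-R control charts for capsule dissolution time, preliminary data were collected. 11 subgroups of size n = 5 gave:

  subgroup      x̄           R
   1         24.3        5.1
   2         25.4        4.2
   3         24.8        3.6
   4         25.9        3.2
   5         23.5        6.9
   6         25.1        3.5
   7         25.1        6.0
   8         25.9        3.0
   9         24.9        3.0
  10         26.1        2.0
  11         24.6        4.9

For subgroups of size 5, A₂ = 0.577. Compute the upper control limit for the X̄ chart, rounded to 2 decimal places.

X̄̄ = (24.3 + 25.4 + 24.8 + 25.9 + 23.5 + 25.1 + 25.1 + 25.9 + 24.9 + 26.1 + 24.6) / 11 = 275.6000 / 11 = 25.0545
R̄ = (5.1 + 4.2 + 3.6 + 3.2 + 6.9 + 3.5 + 6.0 + 3.0 + 3.0 + 2.0 + 4.9) / 11 = 45.4000 / 11 = 4.1273
UCL = X̄̄ + A₂·R̄ = 25.0545 + 0.577 × 4.1273 = 27.4360

27.44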